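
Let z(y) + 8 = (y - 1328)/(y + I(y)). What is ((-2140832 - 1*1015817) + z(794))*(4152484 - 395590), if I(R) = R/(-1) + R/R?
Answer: -11861231924754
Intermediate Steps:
I(R) = 1 - R (I(R) = R*(-1) + 1 = -R + 1 = 1 - R)
z(y) = -1336 + y (z(y) = -8 + (y - 1328)/(y + (1 - y)) = -8 + (-1328 + y)/1 = -8 + (-1328 + y)*1 = -8 + (-1328 + y) = -1336 + y)
((-2140832 - 1*1015817) + z(794))*(4152484 - 395590) = ((-2140832 - 1*1015817) + (-1336 + 794))*(4152484 - 395590) = ((-2140832 - 1015817) - 542)*3756894 = (-3156649 - 542)*3756894 = -3157191*3756894 = -11861231924754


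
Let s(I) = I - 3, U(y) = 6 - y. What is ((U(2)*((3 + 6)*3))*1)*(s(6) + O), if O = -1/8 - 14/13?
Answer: 5049/26 ≈ 194.19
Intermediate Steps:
s(I) = -3 + I
O = -125/104 (O = -1*⅛ - 14*1/13 = -⅛ - 14/13 = -125/104 ≈ -1.2019)
((U(2)*((3 + 6)*3))*1)*(s(6) + O) = (((6 - 1*2)*((3 + 6)*3))*1)*((-3 + 6) - 125/104) = (((6 - 2)*(9*3))*1)*(3 - 125/104) = ((4*27)*1)*(187/104) = (108*1)*(187/104) = 108*(187/104) = 5049/26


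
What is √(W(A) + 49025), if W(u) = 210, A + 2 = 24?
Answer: √49235 ≈ 221.89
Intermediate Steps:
A = 22 (A = -2 + 24 = 22)
√(W(A) + 49025) = √(210 + 49025) = √49235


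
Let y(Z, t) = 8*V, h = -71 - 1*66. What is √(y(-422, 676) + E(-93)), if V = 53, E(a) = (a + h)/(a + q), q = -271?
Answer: 3*√1562834/182 ≈ 20.607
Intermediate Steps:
h = -137 (h = -71 - 66 = -137)
E(a) = (-137 + a)/(-271 + a) (E(a) = (a - 137)/(a - 271) = (-137 + a)/(-271 + a))
y(Z, t) = 424 (y(Z, t) = 8*53 = 424)
√(y(-422, 676) + E(-93)) = √(424 + (-137 - 93)/(-271 - 93)) = √(424 - 230/(-364)) = √(424 - 1/364*(-230)) = √(424 + 115/182) = √(77283/182) = 3*√1562834/182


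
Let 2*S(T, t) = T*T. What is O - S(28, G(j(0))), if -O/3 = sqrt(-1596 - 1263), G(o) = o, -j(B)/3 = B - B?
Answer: -392 - 3*I*sqrt(2859) ≈ -392.0 - 160.41*I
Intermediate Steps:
j(B) = 0 (j(B) = -3*(B - B) = -3*0 = 0)
S(T, t) = T**2/2 (S(T, t) = (T*T)/2 = T**2/2)
O = -3*I*sqrt(2859) (O = -3*sqrt(-1596 - 1263) = -3*I*sqrt(2859) ≈ -160.41*I)
O - S(28, G(j(0))) = -3*I*sqrt(2859) - 28**2/2 = -3*I*sqrt(2859) - 784/2 = -3*I*sqrt(2859) - 1*392 = -3*I*sqrt(2859) - 392 = -392 - 3*I*sqrt(2859)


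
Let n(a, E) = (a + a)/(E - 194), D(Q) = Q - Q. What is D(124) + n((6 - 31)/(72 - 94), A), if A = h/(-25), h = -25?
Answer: -25/2123 ≈ -0.011776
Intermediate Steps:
D(Q) = 0
A = 1 (A = -25/(-25) = -25*(-1/25) = 1)
n(a, E) = 2*a/(-194 + E) (n(a, E) = (2*a)/(-194 + E) = 2*a/(-194 + E))
D(124) + n((6 - 31)/(72 - 94), A) = 0 + 2*((6 - 31)/(72 - 94))/(-194 + 1) = 0 + 2*(-25/(-22))/(-193) = 0 + 2*(-25*(-1/22))*(-1/193) = 0 + 2*(25/22)*(-1/193) = 0 - 25/2123 = -25/2123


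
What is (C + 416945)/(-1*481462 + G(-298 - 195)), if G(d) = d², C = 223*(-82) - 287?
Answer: -398372/238413 ≈ -1.6709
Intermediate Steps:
C = -18573 (C = -18286 - 287 = -18573)
(C + 416945)/(-1*481462 + G(-298 - 195)) = (-18573 + 416945)/(-1*481462 + (-298 - 195)²) = 398372/(-481462 + (-493)²) = 398372/(-481462 + 243049) = 398372/(-238413) = 398372*(-1/238413) = -398372/238413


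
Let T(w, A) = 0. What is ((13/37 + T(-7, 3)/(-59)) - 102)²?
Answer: 14145121/1369 ≈ 10332.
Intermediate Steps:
((13/37 + T(-7, 3)/(-59)) - 102)² = ((13/37 + 0/(-59)) - 102)² = ((13*(1/37) + 0*(-1/59)) - 102)² = ((13/37 + 0) - 102)² = (13/37 - 102)² = (-3761/37)² = 14145121/1369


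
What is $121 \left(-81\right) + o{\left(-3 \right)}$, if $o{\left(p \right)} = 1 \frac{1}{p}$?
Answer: $- \frac{29404}{3} \approx -9801.3$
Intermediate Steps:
$o{\left(p \right)} = \frac{1}{p}$
$121 \left(-81\right) + o{\left(-3 \right)} = 121 \left(-81\right) + \frac{1}{-3} = -9801 - \frac{1}{3} = - \frac{29404}{3}$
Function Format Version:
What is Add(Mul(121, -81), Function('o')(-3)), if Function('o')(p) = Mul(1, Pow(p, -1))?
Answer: Rational(-29404, 3) ≈ -9801.3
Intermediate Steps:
Function('o')(p) = Pow(p, -1)
Add(Mul(121, -81), Function('o')(-3)) = Add(Mul(121, -81), Pow(-3, -1)) = Add(-9801, Rational(-1, 3)) = Rational(-29404, 3)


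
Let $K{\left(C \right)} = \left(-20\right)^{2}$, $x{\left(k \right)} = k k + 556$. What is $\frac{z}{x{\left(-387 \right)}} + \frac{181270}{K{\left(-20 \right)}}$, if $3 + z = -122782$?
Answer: $\frac{21760239}{48104} \approx 452.36$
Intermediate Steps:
$z = -122785$ ($z = -3 - 122782 = -122785$)
$x{\left(k \right)} = 556 + k^{2}$ ($x{\left(k \right)} = k^{2} + 556 = 556 + k^{2}$)
$K{\left(C \right)} = 400$
$\frac{z}{x{\left(-387 \right)}} + \frac{181270}{K{\left(-20 \right)}} = - \frac{122785}{556 + \left(-387\right)^{2}} + \frac{181270}{400} = - \frac{122785}{556 + 149769} + 181270 \cdot \frac{1}{400} = - \frac{122785}{150325} + \frac{18127}{40} = \left(-122785\right) \frac{1}{150325} + \frac{18127}{40} = - \frac{24557}{30065} + \frac{18127}{40} = \frac{21760239}{48104}$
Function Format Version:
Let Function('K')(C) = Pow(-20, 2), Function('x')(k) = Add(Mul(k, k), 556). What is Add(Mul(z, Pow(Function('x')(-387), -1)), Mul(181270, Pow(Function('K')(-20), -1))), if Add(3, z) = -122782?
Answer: Rational(21760239, 48104) ≈ 452.36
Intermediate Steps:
z = -122785 (z = Add(-3, -122782) = -122785)
Function('x')(k) = Add(556, Pow(k, 2)) (Function('x')(k) = Add(Pow(k, 2), 556) = Add(556, Pow(k, 2)))
Function('K')(C) = 400
Add(Mul(z, Pow(Function('x')(-387), -1)), Mul(181270, Pow(Function('K')(-20), -1))) = Add(Mul(-122785, Pow(Add(556, Pow(-387, 2)), -1)), Mul(181270, Pow(400, -1))) = Add(Mul(-122785, Pow(Add(556, 149769), -1)), Mul(181270, Rational(1, 400))) = Add(Mul(-122785, Pow(150325, -1)), Rational(18127, 40)) = Add(Mul(-122785, Rational(1, 150325)), Rational(18127, 40)) = Add(Rational(-24557, 30065), Rational(18127, 40)) = Rational(21760239, 48104)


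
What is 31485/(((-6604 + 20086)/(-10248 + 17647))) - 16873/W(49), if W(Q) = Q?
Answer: 532735069/31458 ≈ 16935.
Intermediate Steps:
31485/(((-6604 + 20086)/(-10248 + 17647))) - 16873/W(49) = 31485/(((-6604 + 20086)/(-10248 + 17647))) - 16873/49 = 31485/((13482/7399)) - 16873*1/49 = 31485/((13482*(1/7399))) - 16873/49 = 31485/(1926/1057) - 16873/49 = 31485*(1057/1926) - 16873/49 = 11093215/642 - 16873/49 = 532735069/31458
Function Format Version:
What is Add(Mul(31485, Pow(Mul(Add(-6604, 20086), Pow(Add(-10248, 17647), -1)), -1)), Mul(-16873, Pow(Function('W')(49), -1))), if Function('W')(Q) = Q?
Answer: Rational(532735069, 31458) ≈ 16935.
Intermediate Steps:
Add(Mul(31485, Pow(Mul(Add(-6604, 20086), Pow(Add(-10248, 17647), -1)), -1)), Mul(-16873, Pow(Function('W')(49), -1))) = Add(Mul(31485, Pow(Mul(Add(-6604, 20086), Pow(Add(-10248, 17647), -1)), -1)), Mul(-16873, Pow(49, -1))) = Add(Mul(31485, Pow(Mul(13482, Pow(7399, -1)), -1)), Mul(-16873, Rational(1, 49))) = Add(Mul(31485, Pow(Mul(13482, Rational(1, 7399)), -1)), Rational(-16873, 49)) = Add(Mul(31485, Pow(Rational(1926, 1057), -1)), Rational(-16873, 49)) = Add(Mul(31485, Rational(1057, 1926)), Rational(-16873, 49)) = Add(Rational(11093215, 642), Rational(-16873, 49)) = Rational(532735069, 31458)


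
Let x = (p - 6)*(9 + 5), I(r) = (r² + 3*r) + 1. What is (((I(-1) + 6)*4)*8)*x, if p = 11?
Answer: 11200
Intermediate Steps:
I(r) = 1 + r² + 3*r
x = 70 (x = (11 - 6)*(9 + 5) = 5*14 = 70)
(((I(-1) + 6)*4)*8)*x = ((((1 + (-1)² + 3*(-1)) + 6)*4)*8)*70 = ((((1 + 1 - 3) + 6)*4)*8)*70 = (((-1 + 6)*4)*8)*70 = ((5*4)*8)*70 = (20*8)*70 = 160*70 = 11200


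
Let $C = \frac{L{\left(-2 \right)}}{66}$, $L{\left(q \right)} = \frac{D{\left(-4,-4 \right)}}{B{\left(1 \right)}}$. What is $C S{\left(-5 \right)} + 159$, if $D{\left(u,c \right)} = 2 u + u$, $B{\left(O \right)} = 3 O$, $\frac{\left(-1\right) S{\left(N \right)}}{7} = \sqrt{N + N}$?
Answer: $159 + \frac{14 i \sqrt{10}}{33} \approx 159.0 + 1.3416 i$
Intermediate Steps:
$S{\left(N \right)} = - 7 \sqrt{2} \sqrt{N}$ ($S{\left(N \right)} = - 7 \sqrt{N + N} = - 7 \sqrt{2 N} = - 7 \sqrt{2} \sqrt{N}$)
$D{\left(u,c \right)} = 3 u$
$L{\left(q \right)} = -4$ ($L{\left(q \right)} = \frac{3 \left(-4\right)}{3 \cdot 1} = - \frac{12}{3} = \left(-12\right) \frac{1}{3} = -4$)
$C = - \frac{2}{33}$ ($C = - \frac{4}{66} = \left(-4\right) \frac{1}{66} = - \frac{2}{33} \approx -0.060606$)
$C S{\left(-5 \right)} + 159 = - \frac{2 \left(- 7 \sqrt{2} \sqrt{-5}\right)}{33} + 159 = - \frac{2 \left(- 7 \sqrt{2} i \sqrt{5}\right)}{33} + 159 = - \frac{2 \left(- 7 i \sqrt{10}\right)}{33} + 159 = \frac{14 i \sqrt{10}}{33} + 159 = 159 + \frac{14 i \sqrt{10}}{33}$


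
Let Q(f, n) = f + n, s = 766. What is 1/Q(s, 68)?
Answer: 1/834 ≈ 0.0011990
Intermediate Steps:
1/Q(s, 68) = 1/(766 + 68) = 1/834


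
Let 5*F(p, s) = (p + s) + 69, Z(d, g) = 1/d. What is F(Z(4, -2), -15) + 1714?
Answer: 34497/20 ≈ 1724.8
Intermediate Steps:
F(p, s) = 69/5 + p/5 + s/5 (F(p, s) = ((p + s) + 69)/5 = (69 + p + s)/5 = 69/5 + p/5 + s/5)
F(Z(4, -2), -15) + 1714 = (69/5 + (⅕)/4 + (⅕)*(-15)) + 1714 = (69/5 + (⅕)*(¼) - 3) + 1714 = (69/5 + 1/20 - 3) + 1714 = 217/20 + 1714 = 34497/20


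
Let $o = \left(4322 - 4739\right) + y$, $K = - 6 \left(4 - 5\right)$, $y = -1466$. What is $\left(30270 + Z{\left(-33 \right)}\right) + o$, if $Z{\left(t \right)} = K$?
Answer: $28393$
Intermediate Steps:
$K = 6$ ($K = \left(-6\right) \left(-1\right) = 6$)
$Z{\left(t \right)} = 6$
$o = -1883$ ($o = \left(4322 - 4739\right) - 1466 = -417 - 1466 = -1883$)
$\left(30270 + Z{\left(-33 \right)}\right) + o = \left(30270 + 6\right) - 1883 = 30276 - 1883 = 28393$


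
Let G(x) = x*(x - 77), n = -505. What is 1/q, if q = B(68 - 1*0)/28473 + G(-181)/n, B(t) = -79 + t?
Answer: -14378865/1329637709 ≈ -0.010814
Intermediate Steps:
G(x) = x*(-77 + x)
q = -1329637709/14378865 (q = (-79 + (68 - 1*0))/28473 - 181*(-77 - 181)/(-505) = (-79 + (68 + 0))*(1/28473) - 181*(-258)*(-1/505) = (-79 + 68)*(1/28473) + 46698*(-1/505) = -11*1/28473 - 46698/505 = -11/28473 - 46698/505 = -1329637709/14378865 ≈ -92.472)
1/q = 1/(-1329637709/14378865) = -14378865/1329637709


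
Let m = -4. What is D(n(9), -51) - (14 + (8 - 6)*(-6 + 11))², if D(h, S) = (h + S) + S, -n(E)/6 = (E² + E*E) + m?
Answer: -1626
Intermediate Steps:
n(E) = 24 - 12*E² (n(E) = -6*((E² + E*E) - 4) = -6*((E² + E²) - 4) = -6*(2*E² - 4) = -6*(-4 + 2*E²) = 24 - 12*E²)
D(h, S) = h + 2*S (D(h, S) = (S + h) + S = h + 2*S)
D(n(9), -51) - (14 + (8 - 6)*(-6 + 11))² = ((24 - 12*9²) + 2*(-51)) - (14 + (8 - 6)*(-6 + 11))² = ((24 - 12*81) - 102) - (14 + 2*5)² = ((24 - 972) - 102) - (14 + 10)² = (-948 - 102) - 1*24² = -1050 - 1*576 = -1050 - 576 = -1626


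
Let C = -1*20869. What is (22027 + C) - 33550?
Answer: -32392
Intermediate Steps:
C = -20869
(22027 + C) - 33550 = (22027 - 20869) - 33550 = 1158 - 33550 = -32392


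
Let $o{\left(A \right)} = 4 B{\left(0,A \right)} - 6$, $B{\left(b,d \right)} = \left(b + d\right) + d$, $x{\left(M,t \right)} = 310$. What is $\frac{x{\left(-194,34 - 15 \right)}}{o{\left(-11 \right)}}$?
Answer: $- \frac{155}{47} \approx -3.2979$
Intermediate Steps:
$B{\left(b,d \right)} = b + 2 d$
$o{\left(A \right)} = -6 + 8 A$ ($o{\left(A \right)} = 4 \left(0 + 2 A\right) - 6 = 4 \cdot 2 A - 6 = 8 A - 6 = -6 + 8 A$)
$\frac{x{\left(-194,34 - 15 \right)}}{o{\left(-11 \right)}} = \frac{310}{-6 + 8 \left(-11\right)} = \frac{310}{-6 - 88} = \frac{310}{-94} = 310 \left(- \frac{1}{94}\right) = - \frac{155}{47}$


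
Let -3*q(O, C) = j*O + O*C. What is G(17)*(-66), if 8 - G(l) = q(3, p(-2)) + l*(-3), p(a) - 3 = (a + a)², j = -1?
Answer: -5082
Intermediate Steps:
p(a) = 3 + 4*a² (p(a) = 3 + (a + a)² = 3 + (2*a)² = 3 + 4*a²)
q(O, C) = O/3 - C*O/3 (q(O, C) = -(-O + O*C)/3 = -(-O + C*O)/3 = O/3 - C*O/3)
G(l) = 26 + 3*l (G(l) = 8 - ((⅓)*3*(1 - (3 + 4*(-2)²)) + l*(-3)) = 8 - ((⅓)*3*(1 - (3 + 4*4)) - 3*l) = 8 - ((⅓)*3*(1 - (3 + 16)) - 3*l) = 8 - ((⅓)*3*(1 - 1*19) - 3*l) = 8 - ((⅓)*3*(1 - 19) - 3*l) = 8 - ((⅓)*3*(-18) - 3*l) = 8 - (-18 - 3*l) = 8 + (18 + 3*l) = 26 + 3*l)
G(17)*(-66) = (26 + 3*17)*(-66) = (26 + 51)*(-66) = 77*(-66) = -5082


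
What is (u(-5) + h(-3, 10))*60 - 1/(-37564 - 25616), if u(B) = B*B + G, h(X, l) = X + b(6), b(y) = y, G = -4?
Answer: 90979201/63180 ≈ 1440.0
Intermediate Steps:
h(X, l) = 6 + X (h(X, l) = X + 6 = 6 + X)
u(B) = -4 + B² (u(B) = B*B - 4 = B² - 4 = -4 + B²)
(u(-5) + h(-3, 10))*60 - 1/(-37564 - 25616) = ((-4 + (-5)²) + (6 - 3))*60 - 1/(-37564 - 25616) = ((-4 + 25) + 3)*60 - 1/(-63180) = (21 + 3)*60 - 1*(-1/63180) = 24*60 + 1/63180 = 1440 + 1/63180 = 90979201/63180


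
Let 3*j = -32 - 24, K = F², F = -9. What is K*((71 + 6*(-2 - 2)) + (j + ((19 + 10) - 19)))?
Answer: 3105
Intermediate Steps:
K = 81 (K = (-9)² = 81)
j = -56/3 (j = (-32 - 24)/3 = (⅓)*(-56) = -56/3 ≈ -18.667)
K*((71 + 6*(-2 - 2)) + (j + ((19 + 10) - 19))) = 81*((71 + 6*(-2 - 2)) + (-56/3 + ((19 + 10) - 19))) = 81*((71 + 6*(-4)) + (-56/3 + (29 - 19))) = 81*((71 - 24) + (-56/3 + 10)) = 81*(47 - 26/3) = 81*(115/3) = 3105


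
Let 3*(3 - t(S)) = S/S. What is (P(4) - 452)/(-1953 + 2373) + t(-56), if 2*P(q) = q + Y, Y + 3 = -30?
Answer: 1307/840 ≈ 1.5560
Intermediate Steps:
Y = -33 (Y = -3 - 30 = -33)
P(q) = -33/2 + q/2 (P(q) = (q - 33)/2 = (-33 + q)/2 = -33/2 + q/2)
t(S) = 8/3 (t(S) = 3 - S/(3*S) = 3 - 1/3*1 = 3 - 1/3 = 8/3)
(P(4) - 452)/(-1953 + 2373) + t(-56) = ((-33/2 + (1/2)*4) - 452)/(-1953 + 2373) + 8/3 = ((-33/2 + 2) - 452)/420 + 8/3 = (-29/2 - 452)*(1/420) + 8/3 = -933/2*1/420 + 8/3 = -311/280 + 8/3 = 1307/840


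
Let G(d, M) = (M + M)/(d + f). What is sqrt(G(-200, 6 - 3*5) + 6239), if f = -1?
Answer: 7*sqrt(571577)/67 ≈ 78.988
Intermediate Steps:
G(d, M) = 2*M/(-1 + d) (G(d, M) = (M + M)/(d - 1) = (2*M)/(-1 + d) = 2*M/(-1 + d))
sqrt(G(-200, 6 - 3*5) + 6239) = sqrt(2*(6 - 3*5)/(-1 - 200) + 6239) = sqrt(2*(6 - 15)/(-201) + 6239) = sqrt(2*(-9)*(-1/201) + 6239) = sqrt(6/67 + 6239) = sqrt(418019/67) = 7*sqrt(571577)/67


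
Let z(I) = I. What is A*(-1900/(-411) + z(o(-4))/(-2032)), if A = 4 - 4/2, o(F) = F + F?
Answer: 483011/52197 ≈ 9.2536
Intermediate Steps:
o(F) = 2*F
A = 2 (A = 4 - 4*1/2 = 4 - 2 = 2)
A*(-1900/(-411) + z(o(-4))/(-2032)) = 2*(-1900/(-411) + (2*(-4))/(-2032)) = 2*(-1900*(-1/411) - 8*(-1/2032)) = 2*(1900/411 + 1/254) = 2*(483011/104394) = 483011/52197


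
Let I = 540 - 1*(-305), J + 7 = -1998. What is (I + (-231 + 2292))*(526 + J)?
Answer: -4297974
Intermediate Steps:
J = -2005 (J = -7 - 1998 = -2005)
I = 845 (I = 540 + 305 = 845)
(I + (-231 + 2292))*(526 + J) = (845 + (-231 + 2292))*(526 - 2005) = (845 + 2061)*(-1479) = 2906*(-1479) = -4297974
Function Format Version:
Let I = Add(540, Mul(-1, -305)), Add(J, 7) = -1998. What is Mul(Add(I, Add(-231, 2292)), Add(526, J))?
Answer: -4297974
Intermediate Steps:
J = -2005 (J = Add(-7, -1998) = -2005)
I = 845 (I = Add(540, 305) = 845)
Mul(Add(I, Add(-231, 2292)), Add(526, J)) = Mul(Add(845, Add(-231, 2292)), Add(526, -2005)) = Mul(Add(845, 2061), -1479) = Mul(2906, -1479) = -4297974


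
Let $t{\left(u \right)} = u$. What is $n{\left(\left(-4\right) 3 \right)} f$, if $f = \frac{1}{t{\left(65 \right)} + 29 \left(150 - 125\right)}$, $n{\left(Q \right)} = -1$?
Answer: $- \frac{1}{790} \approx -0.0012658$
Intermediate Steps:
$f = \frac{1}{790}$ ($f = \frac{1}{65 + 29 \left(150 - 125\right)} = \frac{1}{65 + 29 \cdot 25} = \frac{1}{65 + 725} = \frac{1}{790} \approx 0.0012658$)
$n{\left(\left(-4\right) 3 \right)} f = \left(-1\right) \frac{1}{790} = - \frac{1}{790}$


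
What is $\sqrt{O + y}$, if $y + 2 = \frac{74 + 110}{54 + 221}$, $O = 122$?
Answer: $\frac{4 \sqrt{22814}}{55} \approx 10.985$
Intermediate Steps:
$y = - \frac{366}{275}$ ($y = -2 + \frac{74 + 110}{54 + 221} = -2 + \frac{184}{275} = - \frac{366}{275} \approx -1.3309$)
$\sqrt{O + y} = \sqrt{122 - \frac{366}{275}} = \sqrt{\frac{33184}{275}} = \frac{4 \sqrt{22814}}{55}$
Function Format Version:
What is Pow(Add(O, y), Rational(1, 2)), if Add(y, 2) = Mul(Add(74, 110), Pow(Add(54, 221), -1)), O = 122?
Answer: Mul(Rational(4, 55), Pow(22814, Rational(1, 2))) ≈ 10.985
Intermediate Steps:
y = Rational(-366, 275) (y = Add(-2, Mul(Add(74, 110), Pow(Add(54, 221), -1))) = Add(-2, Mul(184, Pow(275, -1))) = Add(-2, Mul(184, Rational(1, 275))) = Add(-2, Rational(184, 275)) = Rational(-366, 275) ≈ -1.3309)
Pow(Add(O, y), Rational(1, 2)) = Pow(Add(122, Rational(-366, 275)), Rational(1, 2)) = Pow(Rational(33184, 275), Rational(1, 2)) = Mul(Rational(4, 55), Pow(22814, Rational(1, 2)))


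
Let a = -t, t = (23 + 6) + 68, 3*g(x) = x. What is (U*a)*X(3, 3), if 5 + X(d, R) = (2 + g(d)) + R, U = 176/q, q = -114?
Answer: 8536/57 ≈ 149.75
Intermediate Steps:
U = -88/57 (U = 176/(-114) = 176*(-1/114) = -88/57 ≈ -1.5439)
g(x) = x/3
t = 97 (t = 29 + 68 = 97)
X(d, R) = -3 + R + d/3 (X(d, R) = -5 + ((2 + d/3) + R) = -5 + (2 + R + d/3) = -3 + R + d/3)
a = -97 (a = -1*97 = -97)
(U*a)*X(3, 3) = (-88/57*(-97))*(-3 + 3 + (⅓)*3) = 8536*(-3 + 3 + 1)/57 = (8536/57)*1 = 8536/57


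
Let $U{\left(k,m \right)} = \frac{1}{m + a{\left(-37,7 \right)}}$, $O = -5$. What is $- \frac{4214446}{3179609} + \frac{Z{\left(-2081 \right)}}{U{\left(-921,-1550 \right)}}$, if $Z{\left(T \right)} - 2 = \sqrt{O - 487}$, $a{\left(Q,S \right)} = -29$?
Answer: $- \frac{10045419668}{3179609} - 3158 i \sqrt{123} \approx -3159.3 - 35024.0 i$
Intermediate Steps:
$U{\left(k,m \right)} = \frac{1}{-29 + m}$ ($U{\left(k,m \right)} = \frac{1}{m - 29} = \frac{1}{-29 + m}$)
$Z{\left(T \right)} = 2 + 2 i \sqrt{123}$ ($Z{\left(T \right)} = 2 + \sqrt{-5 - 487} = 2 + \sqrt{-492} = 2 + 2 i \sqrt{123}$)
$- \frac{4214446}{3179609} + \frac{Z{\left(-2081 \right)}}{U{\left(-921,-1550 \right)}} = - \frac{4214446}{3179609} + \frac{2 + 2 i \sqrt{123}}{\frac{1}{-29 - 1550}} = \left(-4214446\right) \frac{1}{3179609} + \frac{2 + 2 i \sqrt{123}}{\frac{1}{-1579}} = - \frac{4214446}{3179609} + \frac{2 + 2 i \sqrt{123}}{- \frac{1}{1579}} = - \frac{4214446}{3179609} + \left(2 + 2 i \sqrt{123}\right) \left(-1579\right) = - \frac{4214446}{3179609} - \left(3158 + 3158 i \sqrt{123}\right) = - \frac{10045419668}{3179609} - 3158 i \sqrt{123}$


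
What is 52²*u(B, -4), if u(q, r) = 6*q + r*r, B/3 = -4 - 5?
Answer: -394784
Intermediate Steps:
B = -27 (B = 3*(-4 - 5) = 3*(-9) = -27)
u(q, r) = r² + 6*q (u(q, r) = 6*q + r² = r² + 6*q)
52²*u(B, -4) = 52²*((-4)² + 6*(-27)) = 2704*(16 - 162) = 2704*(-146) = -394784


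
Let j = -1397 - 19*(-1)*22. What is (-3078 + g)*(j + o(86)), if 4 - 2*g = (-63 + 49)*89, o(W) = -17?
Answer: 2443188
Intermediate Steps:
j = -979 (j = -1397 - (-19)*22 = -1397 - 1*(-418) = -1397 + 418 = -979)
g = 625 (g = 2 - (-63 + 49)*89/2 = 2 - (-7)*89 = 2 - 1/2*(-1246) = 2 + 623 = 625)
(-3078 + g)*(j + o(86)) = (-3078 + 625)*(-979 - 17) = -2453*(-996) = 2443188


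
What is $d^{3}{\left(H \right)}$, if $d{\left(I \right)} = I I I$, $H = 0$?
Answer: $0$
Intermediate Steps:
$d{\left(I \right)} = I^{3}$ ($d{\left(I \right)} = I^{2} I = I^{3}$)
$d^{3}{\left(H \right)} = \left(0^{3}\right)^{3} = 0^{3} = 0$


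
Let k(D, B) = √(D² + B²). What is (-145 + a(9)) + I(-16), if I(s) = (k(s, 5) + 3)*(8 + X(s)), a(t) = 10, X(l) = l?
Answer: -159 - 8*√281 ≈ -293.10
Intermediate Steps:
k(D, B) = √(B² + D²)
I(s) = (3 + √(25 + s²))*(8 + s) (I(s) = (√(5² + s²) + 3)*(8 + s) = (√(25 + s²) + 3)*(8 + s) = (3 + √(25 + s²))*(8 + s))
(-145 + a(9)) + I(-16) = (-145 + 10) + (24 + 3*(-16) + 8*√(25 + (-16)²) - 16*√(25 + (-16)²)) = -135 + (24 - 48 + 8*√(25 + 256) - 16*√(25 + 256)) = -135 + (24 - 48 + 8*√281 - 16*√281) = -135 + (-24 - 8*√281) = -159 - 8*√281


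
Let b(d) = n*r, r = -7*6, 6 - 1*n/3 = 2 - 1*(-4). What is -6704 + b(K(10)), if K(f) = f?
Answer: -6704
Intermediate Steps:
n = 0 (n = 18 - 3*(2 - 1*(-4)) = 18 - 3*(2 + 4) = 18 - 3*6 = 18 - 18 = 0)
r = -42
b(d) = 0 (b(d) = 0*(-42) = 0)
-6704 + b(K(10)) = -6704 + 0 = -6704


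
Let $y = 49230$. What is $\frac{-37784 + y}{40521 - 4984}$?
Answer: $\frac{11446}{35537} \approx 0.32209$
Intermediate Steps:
$\frac{-37784 + y}{40521 - 4984} = \frac{-37784 + 49230}{40521 - 4984} = \frac{11446}{35537}$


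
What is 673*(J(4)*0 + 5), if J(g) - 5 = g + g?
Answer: 3365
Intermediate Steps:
J(g) = 5 + 2*g (J(g) = 5 + (g + g) = 5 + 2*g)
673*(J(4)*0 + 5) = 673*((5 + 2*4)*0 + 5) = 673*((5 + 8)*0 + 5) = 673*(13*0 + 5) = 673*(0 + 5) = 673*5 = 3365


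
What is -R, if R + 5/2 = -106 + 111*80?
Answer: -17543/2 ≈ -8771.5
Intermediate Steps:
R = 17543/2 (R = -5/2 + (-106 + 111*80) = -5/2 + (-106 + 8880) = -5/2 + 8774 = 17543/2 ≈ 8771.5)
-R = -1*17543/2 = -17543/2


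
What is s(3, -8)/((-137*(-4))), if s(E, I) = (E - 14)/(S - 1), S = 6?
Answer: -11/2740 ≈ -0.0040146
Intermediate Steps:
s(E, I) = -14/5 + E/5 (s(E, I) = (E - 14)/(6 - 1) = (-14 + E)/5 = (-14 + E)*(⅕) = -14/5 + E/5)
s(3, -8)/((-137*(-4))) = (-14/5 + (⅕)*3)/((-137*(-4))) = (-14/5 + ⅗)/548 = -11/5*1/548 = -11/2740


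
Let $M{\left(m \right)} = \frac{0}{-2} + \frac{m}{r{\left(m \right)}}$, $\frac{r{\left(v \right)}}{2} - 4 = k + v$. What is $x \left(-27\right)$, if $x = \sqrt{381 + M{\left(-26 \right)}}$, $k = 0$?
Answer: $- \frac{27 \sqrt{184690}}{22} \approx -527.43$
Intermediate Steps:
$r{\left(v \right)} = 8 + 2 v$ ($r{\left(v \right)} = 8 + 2 \left(0 + v\right) = 8 + 2 v$)
$M{\left(m \right)} = \frac{m}{8 + 2 m}$ ($M{\left(m \right)} = \frac{0}{-2} + \frac{m}{8 + 2 m} = 0 \left(- \frac{1}{2}\right) + \frac{m}{8 + 2 m} = 0 + \frac{m}{8 + 2 m} = \frac{m}{8 + 2 m}$)
$x = \frac{\sqrt{184690}}{22}$ ($x = \sqrt{381 + \frac{1}{2} \left(-26\right) \frac{1}{4 - 26}} = \sqrt{381 + \frac{1}{2} \left(-26\right) \frac{1}{-22}} = \sqrt{381 + \frac{1}{2} \left(-26\right) \left(- \frac{1}{22}\right)} = \sqrt{381 + \frac{13}{22}} = \sqrt{\frac{8395}{22}} = \frac{\sqrt{184690}}{22} \approx 19.534$)
$x \left(-27\right) = \frac{\sqrt{184690}}{22} \left(-27\right) = - \frac{27 \sqrt{184690}}{22}$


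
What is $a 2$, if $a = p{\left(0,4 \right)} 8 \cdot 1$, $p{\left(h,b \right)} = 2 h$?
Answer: $0$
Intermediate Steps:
$a = 0$ ($a = 2 \cdot 0 \cdot 8 \cdot 1 = 0 \cdot 8 \cdot 1 = 0 \cdot 1 = 0$)
$a 2 = 0 \cdot 2 = 0$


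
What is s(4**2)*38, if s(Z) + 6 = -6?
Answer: -456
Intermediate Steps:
s(Z) = -12 (s(Z) = -6 - 6 = -12)
s(4**2)*38 = -12*38 = -456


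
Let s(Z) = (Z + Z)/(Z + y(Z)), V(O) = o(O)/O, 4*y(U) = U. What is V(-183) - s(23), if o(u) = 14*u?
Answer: 62/5 ≈ 12.400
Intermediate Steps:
y(U) = U/4
V(O) = 14 (V(O) = (14*O)/O = 14)
s(Z) = 8/5 (s(Z) = (Z + Z)/(Z + Z/4) = (2*Z)/((5*Z/4)) = (2*Z)*(4/(5*Z)) = 8/5)
V(-183) - s(23) = 14 - 1*8/5 = 14 - 8/5 = 62/5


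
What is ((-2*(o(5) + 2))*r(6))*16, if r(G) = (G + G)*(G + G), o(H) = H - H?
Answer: -9216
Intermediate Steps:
o(H) = 0
r(G) = 4*G² (r(G) = (2*G)*(2*G) = 4*G²)
((-2*(o(5) + 2))*r(6))*16 = ((-2*(0 + 2))*(4*6²))*16 = ((-2*2)*(4*36))*16 = -4*144*16 = -576*16 = -9216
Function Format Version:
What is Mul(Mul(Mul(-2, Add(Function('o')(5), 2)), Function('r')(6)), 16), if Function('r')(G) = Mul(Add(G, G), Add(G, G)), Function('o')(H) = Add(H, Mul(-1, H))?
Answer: -9216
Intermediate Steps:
Function('o')(H) = 0
Function('r')(G) = Mul(4, Pow(G, 2)) (Function('r')(G) = Mul(Mul(2, G), Mul(2, G)) = Mul(4, Pow(G, 2)))
Mul(Mul(Mul(-2, Add(Function('o')(5), 2)), Function('r')(6)), 16) = Mul(Mul(Mul(-2, Add(0, 2)), Mul(4, Pow(6, 2))), 16) = Mul(Mul(Mul(-2, 2), Mul(4, 36)), 16) = Mul(Mul(-4, 144), 16) = Mul(-576, 16) = -9216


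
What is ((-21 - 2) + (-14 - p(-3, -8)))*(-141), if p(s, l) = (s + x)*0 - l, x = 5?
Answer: 6345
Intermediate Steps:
p(s, l) = -l (p(s, l) = (s + 5)*0 - l = (5 + s)*0 - l = 0 - l = -l)
((-21 - 2) + (-14 - p(-3, -8)))*(-141) = ((-21 - 2) + (-14 - (-1)*(-8)))*(-141) = (-23 + (-14 - 1*8))*(-141) = (-23 + (-14 - 8))*(-141) = (-23 - 22)*(-141) = -45*(-141) = 6345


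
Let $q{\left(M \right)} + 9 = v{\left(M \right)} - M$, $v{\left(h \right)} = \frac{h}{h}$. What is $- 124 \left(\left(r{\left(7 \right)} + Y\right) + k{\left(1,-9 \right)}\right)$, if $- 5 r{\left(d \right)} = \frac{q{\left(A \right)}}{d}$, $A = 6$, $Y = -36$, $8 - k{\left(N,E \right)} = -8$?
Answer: $\frac{12152}{5} \approx 2430.4$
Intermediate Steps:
$v{\left(h \right)} = 1$
$k{\left(N,E \right)} = 16$ ($k{\left(N,E \right)} = 8 - -8 = 8 + 8 = 16$)
$q{\left(M \right)} = -8 - M$ ($q{\left(M \right)} = -9 - \left(-1 + M\right) = -8 - M$)
$r{\left(d \right)} = \frac{14}{5 d}$ ($r{\left(d \right)} = - \frac{\left(-8 - 6\right) \frac{1}{d}}{5} = - \frac{\left(-14\right) \frac{1}{d}}{5} = \frac{14}{5 d}$)
$- 124 \left(\left(r{\left(7 \right)} + Y\right) + k{\left(1,-9 \right)}\right) = - 124 \left(\left(\frac{14}{5 \cdot 7} - 36\right) + 16\right) = - 124 \left(\left(\frac{14}{5} \cdot \frac{1}{7} - 36\right) + 16\right) = - 124 \left(\left(\frac{2}{5} - 36\right) + 16\right) = - 124 \left(- \frac{178}{5} + 16\right) = \left(-124\right) \left(- \frac{98}{5}\right) = \frac{12152}{5}$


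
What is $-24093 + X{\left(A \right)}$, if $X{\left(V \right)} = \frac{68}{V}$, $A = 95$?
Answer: $- \frac{2288767}{95} \approx -24092.0$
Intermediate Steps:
$-24093 + X{\left(A \right)} = -24093 + \frac{68}{95} = - \frac{2288767}{95}$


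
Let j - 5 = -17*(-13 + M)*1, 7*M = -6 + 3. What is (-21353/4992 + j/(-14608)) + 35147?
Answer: 1121188412665/31903872 ≈ 35143.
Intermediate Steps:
M = -3/7 (M = (-6 + 3)/7 = (1/7)*(-3) = -3/7 ≈ -0.42857)
j = 1633/7 (j = 5 - 17*(-13 - 3/7)*1 = 5 - 17*(-94/7)*1 = 5 + (1598/7)*1 = 5 + 1598/7 = 1633/7 ≈ 233.29)
(-21353/4992 + j/(-14608)) + 35147 = (-21353/4992 + (1633/7)/(-14608)) + 35147 = (-21353*1/4992 + (1633/7)*(-1/14608)) + 35147 = (-21353/4992 - 1633/102256) + 35147 = -136976519/31903872 + 35147 = 1121188412665/31903872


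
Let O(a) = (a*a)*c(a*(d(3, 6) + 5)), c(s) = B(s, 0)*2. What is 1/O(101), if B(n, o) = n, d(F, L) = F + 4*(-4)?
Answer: -1/16484816 ≈ -6.0662e-8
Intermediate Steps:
d(F, L) = -16 + F (d(F, L) = F - 16 = -16 + F)
c(s) = 2*s (c(s) = s*2 = 2*s)
O(a) = -16*a³ (O(a) = (a*a)*(2*(a*((-16 + 3) + 5))) = a²*(2*(a*(-13 + 5))) = a²*(2*(a*(-8))) = a²*(2*(-8*a)) = a²*(-16*a) = -16*a³)
1/O(101) = 1/(-16*101³) = 1/(-16*1030301) = 1/(-16484816) = -1/16484816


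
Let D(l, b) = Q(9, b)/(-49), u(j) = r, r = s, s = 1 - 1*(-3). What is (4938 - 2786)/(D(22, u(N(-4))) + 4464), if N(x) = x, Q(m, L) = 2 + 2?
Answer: 26362/54683 ≈ 0.48209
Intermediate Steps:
Q(m, L) = 4
s = 4 (s = 1 + 3 = 4)
r = 4
u(j) = 4
D(l, b) = -4/49 (D(l, b) = 4/(-49) = 4*(-1/49) = -4/49)
(4938 - 2786)/(D(22, u(N(-4))) + 4464) = (4938 - 2786)/(-4/49 + 4464) = 2152/(218732/49) = 2152*(49/218732) = 26362/54683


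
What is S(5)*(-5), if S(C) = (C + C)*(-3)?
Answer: 150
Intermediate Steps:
S(C) = -6*C (S(C) = (2*C)*(-3) = -6*C)
S(5)*(-5) = -6*5*(-5) = -30*(-5) = 150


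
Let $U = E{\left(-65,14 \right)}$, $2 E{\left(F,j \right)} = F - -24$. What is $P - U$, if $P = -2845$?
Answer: $- \frac{5649}{2} \approx -2824.5$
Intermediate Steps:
$E{\left(F,j \right)} = 12 + \frac{F}{2}$ ($E{\left(F,j \right)} = \frac{F - -24}{2} = \frac{F + 24}{2} = \frac{24 + F}{2} = 12 + \frac{F}{2}$)
$U = - \frac{41}{2}$ ($U = 12 + \frac{1}{2} \left(-65\right) = 12 - \frac{65}{2} = - \frac{41}{2} \approx -20.5$)
$P - U = -2845 - - \frac{41}{2} = -2845 + \frac{41}{2} = - \frac{5649}{2}$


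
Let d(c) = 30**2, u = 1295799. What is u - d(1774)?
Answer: 1294899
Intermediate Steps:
d(c) = 900
u - d(1774) = 1295799 - 1*900 = 1295799 - 900 = 1294899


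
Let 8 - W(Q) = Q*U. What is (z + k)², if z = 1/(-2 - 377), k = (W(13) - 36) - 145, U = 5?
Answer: 8136581209/143641 ≈ 56645.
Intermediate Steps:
W(Q) = 8 - 5*Q (W(Q) = 8 - Q*5 = 8 - 5*Q)
k = -238 (k = ((8 - 5*13) - 36) - 145 = ((8 - 65) - 36) - 145 = (-57 - 36) - 145 = -93 - 145 = -238)
z = -1/379 (z = 1/(-379) = -1/379 ≈ -0.0026385)
(z + k)² = (-1/379 - 238)² = (-90203/379)² = 8136581209/143641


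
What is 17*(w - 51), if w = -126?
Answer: -3009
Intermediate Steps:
17*(w - 51) = 17*(-126 - 51) = 17*(-177) = -3009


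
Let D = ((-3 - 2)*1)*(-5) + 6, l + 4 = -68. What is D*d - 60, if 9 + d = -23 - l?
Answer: 1180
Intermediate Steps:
l = -72 (l = -4 - 68 = -72)
D = 31 (D = -5*1*(-5) + 6 = -5*(-5) + 6 = 25 + 6 = 31)
d = 40 (d = -9 + (-23 - 1*(-72)) = -9 + (-23 + 72) = -9 + 49 = 40)
D*d - 60 = 31*40 - 60 = 1240 - 60 = 1180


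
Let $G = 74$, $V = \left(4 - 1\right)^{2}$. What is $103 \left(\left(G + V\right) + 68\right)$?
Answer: $15553$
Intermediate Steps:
$V = 9$ ($V = 3^{2} = 9$)
$103 \left(\left(G + V\right) + 68\right) = 103 \left(\left(74 + 9\right) + 68\right) = 103 \left(83 + 68\right) = 103 \cdot 151 = 15553$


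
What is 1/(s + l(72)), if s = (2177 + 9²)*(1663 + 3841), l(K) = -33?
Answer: 1/12427999 ≈ 8.0463e-8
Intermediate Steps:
s = 12428032 (s = (2177 + 81)*5504 = 2258*5504 = 12428032)
1/(s + l(72)) = 1/(12428032 - 33) = 1/12427999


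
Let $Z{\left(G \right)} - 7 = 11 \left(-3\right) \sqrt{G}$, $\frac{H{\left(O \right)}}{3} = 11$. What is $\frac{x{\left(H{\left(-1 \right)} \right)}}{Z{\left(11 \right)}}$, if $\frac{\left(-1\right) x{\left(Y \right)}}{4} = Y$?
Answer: $\frac{462}{5965} + \frac{2178 \sqrt{11}}{5965} \approx 1.2885$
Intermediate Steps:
$H{\left(O \right)} = 33$ ($H{\left(O \right)} = 3 \cdot 11 = 33$)
$Z{\left(G \right)} = 7 - 33 \sqrt{G}$ ($Z{\left(G \right)} = 7 + 11 \left(-3\right) \sqrt{G} = 7 - 33 \sqrt{G}$)
$x{\left(Y \right)} = - 4 Y$
$\frac{x{\left(H{\left(-1 \right)} \right)}}{Z{\left(11 \right)}} = \frac{\left(-4\right) 33}{7 - 33 \sqrt{11}} = - \frac{132}{7 - 33 \sqrt{11}}$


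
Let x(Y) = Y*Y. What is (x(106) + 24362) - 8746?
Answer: 26852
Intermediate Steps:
x(Y) = Y²
(x(106) + 24362) - 8746 = (106² + 24362) - 8746 = (11236 + 24362) - 8746 = 35598 - 8746 = 26852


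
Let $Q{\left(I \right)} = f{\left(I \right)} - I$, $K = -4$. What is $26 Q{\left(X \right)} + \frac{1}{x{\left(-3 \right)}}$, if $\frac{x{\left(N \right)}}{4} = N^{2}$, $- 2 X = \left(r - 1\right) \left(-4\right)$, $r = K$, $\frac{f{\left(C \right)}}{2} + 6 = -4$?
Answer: $- \frac{9359}{36} \approx -259.97$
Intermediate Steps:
$f{\left(C \right)} = -20$ ($f{\left(C \right)} = -12 + 2 \left(-4\right) = -12 - 8 = -20$)
$r = -4$
$X = -10$ ($X = - \frac{\left(-4 - 1\right) \left(-4\right)}{2} = - \frac{\left(-5\right) \left(-4\right)}{2} = \left(- \frac{1}{2}\right) 20 = -10$)
$x{\left(N \right)} = 4 N^{2}$
$Q{\left(I \right)} = -20 - I$
$26 Q{\left(X \right)} + \frac{1}{x{\left(-3 \right)}} = 26 \left(-20 - -10\right) + \frac{1}{4 \left(-3\right)^{2}} = 26 \left(-20 + 10\right) + \frac{1}{4 \cdot 9} = 26 \left(-10\right) + \frac{1}{36} = -260 + \frac{1}{36} = - \frac{9359}{36}$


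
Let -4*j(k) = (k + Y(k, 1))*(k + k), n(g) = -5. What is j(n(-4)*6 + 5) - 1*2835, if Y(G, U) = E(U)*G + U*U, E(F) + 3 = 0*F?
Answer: -4395/2 ≈ -2197.5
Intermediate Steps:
E(F) = -3 (E(F) = -3 + 0*F = -3 + 0 = -3)
Y(G, U) = U² - 3*G (Y(G, U) = -3*G + U*U = -3*G + U² = U² - 3*G)
j(k) = -k*(1 - 2*k)/2 (j(k) = -(k + (1² - 3*k))*(k + k)/4 = -(k + (1 - 3*k))*2*k/4 = -(1 - 2*k)*2*k/4 = -k*(1 - 2*k)/2)
j(n(-4)*6 + 5) - 1*2835 = (-5*6 + 5)*(-½ + (-5*6 + 5)) - 1*2835 = (-30 + 5)*(-½ + (-30 + 5)) - 2835 = -25*(-½ - 25) - 2835 = -25*(-51/2) - 2835 = 1275/2 - 2835 = -4395/2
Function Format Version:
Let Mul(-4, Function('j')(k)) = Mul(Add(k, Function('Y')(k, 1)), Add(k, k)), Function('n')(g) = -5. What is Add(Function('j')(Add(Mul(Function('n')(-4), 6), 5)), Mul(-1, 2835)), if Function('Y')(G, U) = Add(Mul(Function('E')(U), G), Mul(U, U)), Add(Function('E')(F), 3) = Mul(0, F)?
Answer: Rational(-4395, 2) ≈ -2197.5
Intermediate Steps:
Function('E')(F) = -3 (Function('E')(F) = Add(-3, Mul(0, F)) = Add(-3, 0) = -3)
Function('Y')(G, U) = Add(Pow(U, 2), Mul(-3, G)) (Function('Y')(G, U) = Add(Mul(-3, G), Mul(U, U)) = Add(Mul(-3, G), Pow(U, 2)) = Add(Pow(U, 2), Mul(-3, G)))
Function('j')(k) = Mul(Rational(-1, 2), k, Add(1, Mul(-2, k))) (Function('j')(k) = Mul(Rational(-1, 4), Mul(Add(k, Add(Pow(1, 2), Mul(-3, k))), Add(k, k))) = Mul(Rational(-1, 4), Mul(Add(k, Add(1, Mul(-3, k))), Mul(2, k))) = Mul(Rational(-1, 4), Mul(Add(1, Mul(-2, k)), Mul(2, k))) = Mul(Rational(-1, 4), Mul(2, k, Add(1, Mul(-2, k)))) = Mul(Rational(-1, 2), k, Add(1, Mul(-2, k))))
Add(Function('j')(Add(Mul(Function('n')(-4), 6), 5)), Mul(-1, 2835)) = Add(Mul(Add(Mul(-5, 6), 5), Add(Rational(-1, 2), Add(Mul(-5, 6), 5))), Mul(-1, 2835)) = Add(Mul(Add(-30, 5), Add(Rational(-1, 2), Add(-30, 5))), -2835) = Add(Mul(-25, Add(Rational(-1, 2), -25)), -2835) = Add(Mul(-25, Rational(-51, 2)), -2835) = Add(Rational(1275, 2), -2835) = Rational(-4395, 2)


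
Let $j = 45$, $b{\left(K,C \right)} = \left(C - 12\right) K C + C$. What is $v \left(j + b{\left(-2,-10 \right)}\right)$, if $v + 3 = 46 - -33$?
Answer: $-30780$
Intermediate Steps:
$b{\left(K,C \right)} = C + C K \left(-12 + C\right)$ ($b{\left(K,C \right)} = \left(-12 + C\right) K C + C = K \left(-12 + C\right) C + C = C K \left(-12 + C\right) + C = C + C K \left(-12 + C\right)$)
$v = 76$ ($v = -3 + \left(46 - -33\right) = -3 + \left(46 + 33\right) = -3 + 79 = 76$)
$v \left(j + b{\left(-2,-10 \right)}\right) = 76 \left(45 - 10 \left(1 - -24 - -20\right)\right) = 76 \left(45 - 10 \left(1 + 24 + 20\right)\right) = 76 \left(45 - 450\right) = 76 \left(-405\right) = -30780$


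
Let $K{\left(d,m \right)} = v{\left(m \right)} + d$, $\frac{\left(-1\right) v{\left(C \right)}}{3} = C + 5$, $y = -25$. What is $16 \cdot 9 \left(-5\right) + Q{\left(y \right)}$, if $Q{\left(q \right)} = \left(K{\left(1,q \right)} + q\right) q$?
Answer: $-1620$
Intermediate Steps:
$v{\left(C \right)} = -15 - 3 C$ ($v{\left(C \right)} = - 3 \left(C + 5\right) = - 3 \left(5 + C\right) = -15 - 3 C$)
$K{\left(d,m \right)} = -15 + d - 3 m$ ($K{\left(d,m \right)} = \left(-15 - 3 m\right) + d = -15 + d - 3 m$)
$Q{\left(q \right)} = q \left(-14 - 2 q\right)$ ($Q{\left(q \right)} = \left(\left(-15 + 1 - 3 q\right) + q\right) q = \left(\left(-14 - 3 q\right) + q\right) q = \left(-14 - 2 q\right) q = q \left(-14 - 2 q\right)$)
$16 \cdot 9 \left(-5\right) + Q{\left(y \right)} = 16 \cdot 9 \left(-5\right) + 2 \left(-25\right) \left(-7 - -25\right) = 144 \left(-5\right) + 2 \left(-25\right) \left(-7 + 25\right) = -720 + 2 \left(-25\right) 18 = -720 - 900 = -1620$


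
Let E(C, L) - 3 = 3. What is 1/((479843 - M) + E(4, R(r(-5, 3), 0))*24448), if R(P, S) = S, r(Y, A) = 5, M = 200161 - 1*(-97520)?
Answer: 1/328850 ≈ 3.0409e-6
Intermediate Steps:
M = 297681 (M = 200161 + 97520 = 297681)
E(C, L) = 6 (E(C, L) = 3 + 3 = 6)
1/((479843 - M) + E(4, R(r(-5, 3), 0))*24448) = 1/((479843 - 1*297681) + 6*24448) = 1/((479843 - 297681) + 146688) = 1/(182162 + 146688) = 1/328850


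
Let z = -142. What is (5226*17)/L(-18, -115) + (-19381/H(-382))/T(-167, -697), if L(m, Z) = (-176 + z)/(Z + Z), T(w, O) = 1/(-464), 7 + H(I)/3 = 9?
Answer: 248525606/159 ≈ 1.5631e+6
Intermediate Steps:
H(I) = 6 (H(I) = -21 + 3*9 = -21 + 27 = 6)
T(w, O) = -1/464
L(m, Z) = -159/Z (L(m, Z) = (-176 - 142)/(Z + Z) = -318*1/(2*Z) = -159/Z)
(5226*17)/L(-18, -115) + (-19381/H(-382))/T(-167, -697) = (5226*17)/((-159/(-115))) + (-19381/6)/(-1/464) = 88842/((-159*(-1/115))) - 19381*⅙*(-464) = 88842/(159/115) - 19381/6*(-464) = 88842*(115/159) + 4496392/3 = 3405610/53 + 4496392/3 = 248525606/159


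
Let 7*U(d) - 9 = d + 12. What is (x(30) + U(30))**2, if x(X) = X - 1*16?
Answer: 22201/49 ≈ 453.08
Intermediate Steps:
x(X) = -16 + X (x(X) = X - 16 = -16 + X)
U(d) = 3 + d/7 (U(d) = 9/7 + (d + 12)/7 = 9/7 + (12 + d)/7 = 9/7 + (12/7 + d/7) = 3 + d/7)
(x(30) + U(30))**2 = ((-16 + 30) + (3 + (1/7)*30))**2 = (14 + (3 + 30/7))**2 = (14 + 51/7)**2 = (149/7)**2 = 22201/49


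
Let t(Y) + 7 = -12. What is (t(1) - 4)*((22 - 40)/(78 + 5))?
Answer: 414/83 ≈ 4.9880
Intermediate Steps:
t(Y) = -19 (t(Y) = -7 - 12 = -19)
(t(1) - 4)*((22 - 40)/(78 + 5)) = (-19 - 4)*((22 - 40)/(78 + 5)) = -(-414)/83 = -23*(-18/83) = 414/83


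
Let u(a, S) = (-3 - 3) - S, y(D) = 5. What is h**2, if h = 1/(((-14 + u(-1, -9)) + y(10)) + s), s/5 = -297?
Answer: 1/2223081 ≈ 4.4983e-7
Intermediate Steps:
u(a, S) = -6 - S
s = -1485 (s = 5*(-297) = -1485)
h = -1/1491 (h = 1/(((-14 + (-6 - 1*(-9))) + 5) - 1485) = 1/(((-14 + (-6 + 9)) + 5) - 1485) = 1/(((-14 + 3) + 5) - 1485) = 1/((-11 + 5) - 1485) = 1/(-6 - 1485) = 1/(-1491) = -1/1491 ≈ -0.00067069)
h**2 = (-1/1491)**2 = 1/2223081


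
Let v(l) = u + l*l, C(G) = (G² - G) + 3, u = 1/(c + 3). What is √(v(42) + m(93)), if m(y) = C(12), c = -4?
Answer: √1898 ≈ 43.566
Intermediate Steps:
u = -1 (u = 1/(-4 + 3) = 1/(-1) = -1)
C(G) = 3 + G² - G
m(y) = 135 (m(y) = 3 + 12² - 1*12 = 3 + 144 - 12 = 135)
v(l) = -1 + l² (v(l) = -1 + l*l = -1 + l²)
√(v(42) + m(93)) = √((-1 + 42²) + 135) = √((-1 + 1764) + 135) = √(1763 + 135) = √1898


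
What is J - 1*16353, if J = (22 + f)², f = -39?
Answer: -16064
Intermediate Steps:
J = 289 (J = (22 - 39)² = (-17)² = 289)
J - 1*16353 = 289 - 1*16353 = 289 - 16353 = -16064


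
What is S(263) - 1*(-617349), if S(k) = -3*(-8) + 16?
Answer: 617389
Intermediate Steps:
S(k) = 40 (S(k) = 24 + 16 = 40)
S(263) - 1*(-617349) = 40 - 1*(-617349) = 40 + 617349 = 617389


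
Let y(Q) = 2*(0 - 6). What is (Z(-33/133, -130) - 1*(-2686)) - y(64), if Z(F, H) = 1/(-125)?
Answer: 337249/125 ≈ 2698.0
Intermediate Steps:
Z(F, H) = -1/125
y(Q) = -12 (y(Q) = 2*(-6) = -12)
(Z(-33/133, -130) - 1*(-2686)) - y(64) = (-1/125 - 1*(-2686)) - 1*(-12) = (-1/125 + 2686) + 12 = 335749/125 + 12 = 337249/125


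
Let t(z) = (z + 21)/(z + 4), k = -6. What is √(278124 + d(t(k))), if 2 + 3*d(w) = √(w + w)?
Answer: √(2503110 + 3*I*√15)/3 ≈ 527.37 + 0.001224*I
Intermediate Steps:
t(z) = (21 + z)/(4 + z)
d(w) = -⅔ + √2*√w/3 (d(w) = -⅔ + √(w + w)/3 = -⅔ + √(2*w)/3 = -⅔ + (√2*√w)/3 = -⅔ + √2*√w/3)
√(278124 + d(t(k))) = √(278124 + (-⅔ + √2*√((21 - 6)/(4 - 6))/3)) = √(278124 + (-⅔ + √2*√(15/(-2))/3)) = √(278124 + (-⅔ + √2*√(-½*15)/3)) = √(278124 + (-⅔ + √2*√(-15/2)/3)) = √(278124 + (-⅔ + √2*(I*√30/2)/3)) = √(278124 + (-⅔ + I*√15/3)) = √(834370/3 + I*√15/3)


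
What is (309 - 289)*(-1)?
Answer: -20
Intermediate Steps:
(309 - 289)*(-1) = 20*(-1) = -20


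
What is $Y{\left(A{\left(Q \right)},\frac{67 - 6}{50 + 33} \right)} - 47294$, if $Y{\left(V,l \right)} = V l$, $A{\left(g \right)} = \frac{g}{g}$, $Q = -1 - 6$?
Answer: $- \frac{3925341}{83} \approx -47293.0$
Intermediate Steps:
$Q = -7$ ($Q = -1 - 6 = -7$)
$A{\left(g \right)} = 1$
$Y{\left(A{\left(Q \right)},\frac{67 - 6}{50 + 33} \right)} - 47294 = 1 \frac{67 - 6}{50 + 33} - 47294 = 1 \cdot \frac{61}{83} - 47294 = \frac{61}{83} - 47294 = - \frac{3925341}{83}$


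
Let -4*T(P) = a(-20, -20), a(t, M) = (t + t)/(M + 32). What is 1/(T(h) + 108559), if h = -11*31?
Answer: 6/651359 ≈ 9.2115e-6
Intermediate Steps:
a(t, M) = 2*t/(32 + M) (a(t, M) = (2*t)/(32 + M) = 2*t/(32 + M))
h = -341
T(P) = ⅚ (T(P) = -(-20)/(2*(32 - 20)) = -(-20)/(2*12) = -¼*(-10/3) = ⅚)
1/(T(h) + 108559) = 1/(⅚ + 108559) = 1/(651359/6) = 6/651359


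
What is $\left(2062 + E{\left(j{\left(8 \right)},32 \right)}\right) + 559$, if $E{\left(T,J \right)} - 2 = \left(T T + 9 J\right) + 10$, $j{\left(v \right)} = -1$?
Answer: $2922$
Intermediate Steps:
$E{\left(T,J \right)} = 12 + T^{2} + 9 J$ ($E{\left(T,J \right)} = 2 + \left(\left(T T + 9 J\right) + 10\right) = 2 + \left(\left(T^{2} + 9 J\right) + 10\right) = 2 + \left(10 + T^{2} + 9 J\right) = 12 + T^{2} + 9 J$)
$\left(2062 + E{\left(j{\left(8 \right)},32 \right)}\right) + 559 = \left(2062 + \left(12 + \left(-1\right)^{2} + 9 \cdot 32\right)\right) + 559 = \left(2062 + \left(12 + 1 + 288\right)\right) + 559 = \left(2062 + 301\right) + 559 = 2363 + 559 = 2922$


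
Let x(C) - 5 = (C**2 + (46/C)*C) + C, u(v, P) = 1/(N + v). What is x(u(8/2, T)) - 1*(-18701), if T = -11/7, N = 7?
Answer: 2269004/121 ≈ 18752.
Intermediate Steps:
T = -11/7 (T = -11*1/7 = -11/7 ≈ -1.5714)
u(v, P) = 1/(7 + v)
x(C) = 51 + C + C**2 (x(C) = 5 + ((C**2 + (46/C)*C) + C) = 5 + ((C**2 + 46) + C) = 5 + ((46 + C**2) + C) = 5 + (46 + C + C**2) = 51 + C + C**2)
x(u(8/2, T)) - 1*(-18701) = (51 + 1/(7 + 8/2) + (1/(7 + 8/2))**2) - 1*(-18701) = (51 + 1/(7 + 8*(1/2)) + (1/(7 + 8*(1/2)))**2) + 18701 = (51 + 1/(7 + 4) + (1/(7 + 4))**2) + 18701 = (51 + 1/11 + (1/11)**2) + 18701 = (51 + 1/11 + 1/121) + 18701 = 6183/121 + 18701 = 2269004/121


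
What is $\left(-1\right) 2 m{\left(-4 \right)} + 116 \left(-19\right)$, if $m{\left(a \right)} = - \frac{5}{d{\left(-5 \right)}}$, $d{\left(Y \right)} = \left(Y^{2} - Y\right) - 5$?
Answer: $- \frac{11018}{5} \approx -2203.6$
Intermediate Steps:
$d{\left(Y \right)} = -5 + Y^{2} - Y$
$m{\left(a \right)} = - \frac{1}{5}$ ($m{\left(a \right)} = - \frac{5}{-5 + \left(-5\right)^{2} - -5} = - \frac{5}{-5 + 25 + 5} = - \frac{5}{25} = \left(-5\right) \frac{1}{25} = - \frac{1}{5}$)
$\left(-1\right) 2 m{\left(-4 \right)} + 116 \left(-19\right) = \left(-1\right) 2 \left(- \frac{1}{5}\right) + 116 \left(-19\right) = \left(-2\right) \left(- \frac{1}{5}\right) - 2204 = \frac{2}{5} - 2204 = - \frac{11018}{5}$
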